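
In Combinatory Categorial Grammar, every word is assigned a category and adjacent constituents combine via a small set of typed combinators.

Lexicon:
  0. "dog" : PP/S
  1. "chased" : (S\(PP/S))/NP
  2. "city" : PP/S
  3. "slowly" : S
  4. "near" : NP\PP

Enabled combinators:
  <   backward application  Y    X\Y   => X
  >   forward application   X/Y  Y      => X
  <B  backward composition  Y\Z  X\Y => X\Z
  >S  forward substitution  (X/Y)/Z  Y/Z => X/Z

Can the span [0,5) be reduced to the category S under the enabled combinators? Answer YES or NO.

YES

[0,5] S   <
  [0,1] "dog" : PP/S
  [1,5] S\(PP/S)   >
    [1,2] "chased" : (S\(PP/S))/NP
    [2,5] NP   <
      [2,4] PP   >
        [2,3] "city" : PP/S
        [3,4] "slowly" : S
      [4,5] "near" : NP\PP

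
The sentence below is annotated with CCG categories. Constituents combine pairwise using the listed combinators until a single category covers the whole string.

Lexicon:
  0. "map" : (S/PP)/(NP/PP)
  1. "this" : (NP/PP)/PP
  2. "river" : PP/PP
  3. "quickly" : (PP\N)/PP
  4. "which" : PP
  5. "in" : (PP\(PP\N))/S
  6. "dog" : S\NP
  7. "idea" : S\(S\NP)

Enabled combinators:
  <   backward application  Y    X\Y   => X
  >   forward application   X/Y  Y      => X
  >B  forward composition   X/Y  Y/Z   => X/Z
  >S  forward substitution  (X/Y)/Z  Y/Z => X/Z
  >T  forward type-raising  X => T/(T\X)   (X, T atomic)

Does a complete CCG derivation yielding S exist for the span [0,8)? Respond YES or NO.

YES

[0,8] S   >
  [0,3] S/PP   >
    [0,1] "map" : (S/PP)/(NP/PP)
    [1,3] NP/PP   >S
      [1,2] "this" : (NP/PP)/PP
      [2,3] "river" : PP/PP
  [3,8] PP   <
    [3,5] PP\N   >
      [3,4] "quickly" : (PP\N)/PP
      [4,5] "which" : PP
    [5,8] PP\(PP\N)   >
      [5,6] "in" : (PP\(PP\N))/S
      [6,8] S   <
        [6,7] "dog" : S\NP
        [7,8] "idea" : S\(S\NP)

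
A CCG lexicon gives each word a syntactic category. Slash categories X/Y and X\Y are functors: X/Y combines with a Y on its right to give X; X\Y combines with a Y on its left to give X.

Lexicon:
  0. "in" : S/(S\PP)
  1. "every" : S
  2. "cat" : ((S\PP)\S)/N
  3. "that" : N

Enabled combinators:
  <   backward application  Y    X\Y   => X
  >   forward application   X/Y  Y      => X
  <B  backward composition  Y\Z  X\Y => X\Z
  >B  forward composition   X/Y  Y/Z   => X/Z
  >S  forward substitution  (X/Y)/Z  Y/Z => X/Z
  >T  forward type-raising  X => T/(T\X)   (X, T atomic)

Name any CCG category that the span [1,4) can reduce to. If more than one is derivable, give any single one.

[0,4] S   >
  [0,1] "in" : S/(S\PP)
  [1,4] S\PP   <
    [1,2] "every" : S
    [2,4] (S\PP)\S   >
      [2,3] "cat" : ((S\PP)\S)/N
      [3,4] "that" : N

S\PP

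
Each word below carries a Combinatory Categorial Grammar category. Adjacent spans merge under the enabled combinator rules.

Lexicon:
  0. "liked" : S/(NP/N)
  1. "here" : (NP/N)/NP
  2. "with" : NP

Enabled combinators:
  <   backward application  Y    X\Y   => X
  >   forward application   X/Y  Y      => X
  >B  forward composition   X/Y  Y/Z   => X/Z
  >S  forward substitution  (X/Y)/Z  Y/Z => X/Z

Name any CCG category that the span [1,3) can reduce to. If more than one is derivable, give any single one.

NP/N

[0,3] S   >
  [0,1] "liked" : S/(NP/N)
  [1,3] NP/N   >
    [1,2] "here" : (NP/N)/NP
    [2,3] "with" : NP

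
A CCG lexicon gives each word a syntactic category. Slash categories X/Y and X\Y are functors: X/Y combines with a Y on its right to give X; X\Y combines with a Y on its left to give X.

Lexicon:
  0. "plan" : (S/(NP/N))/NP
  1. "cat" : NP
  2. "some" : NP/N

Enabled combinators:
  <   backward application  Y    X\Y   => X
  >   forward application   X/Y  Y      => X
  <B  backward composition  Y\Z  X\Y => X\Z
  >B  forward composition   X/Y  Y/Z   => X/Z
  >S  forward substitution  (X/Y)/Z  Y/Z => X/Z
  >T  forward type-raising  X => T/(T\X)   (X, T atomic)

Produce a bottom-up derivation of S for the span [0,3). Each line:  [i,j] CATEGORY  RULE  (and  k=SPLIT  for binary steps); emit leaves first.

[0,1] (S/(NP/N))/NP  lex  "plan"
[1,2] NP  lex  "cat"
[0,2] S/(NP/N)  >  k=1
[2,3] NP/N  lex  "some"
[0,3] S  >  k=2

[0,3] S   >
  [0,2] S/(NP/N)   >
    [0,1] "plan" : (S/(NP/N))/NP
    [1,2] "cat" : NP
  [2,3] "some" : NP/N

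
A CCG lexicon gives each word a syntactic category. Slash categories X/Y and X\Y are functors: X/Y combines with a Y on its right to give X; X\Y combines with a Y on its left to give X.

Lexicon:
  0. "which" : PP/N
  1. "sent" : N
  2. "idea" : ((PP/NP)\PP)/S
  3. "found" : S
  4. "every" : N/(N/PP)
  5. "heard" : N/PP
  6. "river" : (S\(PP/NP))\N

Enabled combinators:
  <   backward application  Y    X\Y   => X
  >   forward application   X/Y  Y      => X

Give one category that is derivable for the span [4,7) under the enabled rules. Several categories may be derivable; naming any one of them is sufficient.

S\(PP/NP)

[0,7] S   <
  [0,4] PP/NP   <
    [0,2] PP   >
      [0,1] "which" : PP/N
      [1,2] "sent" : N
    [2,4] (PP/NP)\PP   >
      [2,3] "idea" : ((PP/NP)\PP)/S
      [3,4] "found" : S
  [4,7] S\(PP/NP)   <
    [4,6] N   >
      [4,5] "every" : N/(N/PP)
      [5,6] "heard" : N/PP
    [6,7] "river" : (S\(PP/NP))\N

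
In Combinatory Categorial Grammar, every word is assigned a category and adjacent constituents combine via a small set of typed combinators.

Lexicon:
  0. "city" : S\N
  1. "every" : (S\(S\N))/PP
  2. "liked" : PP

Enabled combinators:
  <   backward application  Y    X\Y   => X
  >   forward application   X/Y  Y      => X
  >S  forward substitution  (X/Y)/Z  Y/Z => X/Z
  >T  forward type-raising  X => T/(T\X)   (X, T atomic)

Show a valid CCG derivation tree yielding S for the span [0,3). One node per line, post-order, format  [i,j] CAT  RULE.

[0,3] S   <
  [0,1] "city" : S\N
  [1,3] S\(S\N)   >
    [1,2] "every" : (S\(S\N))/PP
    [2,3] "liked" : PP

[0,1] S\N  lex  "city"
[1,2] (S\(S\N))/PP  lex  "every"
[2,3] PP  lex  "liked"
[1,3] S\(S\N)  >  k=2
[0,3] S  <  k=1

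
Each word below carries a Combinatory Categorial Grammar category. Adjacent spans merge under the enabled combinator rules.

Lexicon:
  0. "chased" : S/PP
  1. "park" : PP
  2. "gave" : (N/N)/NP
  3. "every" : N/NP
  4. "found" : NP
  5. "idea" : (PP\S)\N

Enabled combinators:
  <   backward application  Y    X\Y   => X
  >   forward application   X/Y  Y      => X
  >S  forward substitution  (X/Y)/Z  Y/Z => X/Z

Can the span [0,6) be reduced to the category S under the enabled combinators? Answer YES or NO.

S/PP PP (N/N)/NP N/NP NP (PP\S)\N
CKY chart[0,6] = {PP}; S ∉ chart

NO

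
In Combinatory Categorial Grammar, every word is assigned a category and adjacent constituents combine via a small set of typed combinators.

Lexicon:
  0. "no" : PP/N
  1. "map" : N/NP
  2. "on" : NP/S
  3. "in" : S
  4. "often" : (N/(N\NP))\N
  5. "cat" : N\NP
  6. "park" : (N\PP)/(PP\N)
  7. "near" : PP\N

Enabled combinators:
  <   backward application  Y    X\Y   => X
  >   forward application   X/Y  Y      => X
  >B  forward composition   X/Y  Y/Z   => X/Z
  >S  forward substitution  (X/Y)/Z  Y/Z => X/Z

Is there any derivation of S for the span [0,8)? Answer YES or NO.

NO

PP/N N/NP NP/S S (N/(N\NP))\N N\NP (N\PP)/(PP\N) PP\N
CKY chart[0,8] = {N}; S ∉ chart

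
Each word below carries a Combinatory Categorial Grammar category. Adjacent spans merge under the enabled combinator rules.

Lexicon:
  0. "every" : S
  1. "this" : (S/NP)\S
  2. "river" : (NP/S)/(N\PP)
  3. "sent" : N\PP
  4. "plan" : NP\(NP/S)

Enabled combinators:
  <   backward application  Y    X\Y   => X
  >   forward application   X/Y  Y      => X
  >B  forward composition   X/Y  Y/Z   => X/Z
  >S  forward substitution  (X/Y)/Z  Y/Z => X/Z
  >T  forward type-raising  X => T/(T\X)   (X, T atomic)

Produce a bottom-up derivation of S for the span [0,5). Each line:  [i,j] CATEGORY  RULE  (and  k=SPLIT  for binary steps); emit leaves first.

[0,1] S  lex  "every"
[1,2] (S/NP)\S  lex  "this"
[0,2] S/NP  <  k=1
[2,3] (NP/S)/(N\PP)  lex  "river"
[3,4] N\PP  lex  "sent"
[2,4] NP/S  >  k=3
[4,5] NP\(NP/S)  lex  "plan"
[2,5] NP  <  k=4
[0,5] S  >  k=2

[0,5] S   >
  [0,2] S/NP   <
    [0,1] "every" : S
    [1,2] "this" : (S/NP)\S
  [2,5] NP   <
    [2,4] NP/S   >
      [2,3] "river" : (NP/S)/(N\PP)
      [3,4] "sent" : N\PP
    [4,5] "plan" : NP\(NP/S)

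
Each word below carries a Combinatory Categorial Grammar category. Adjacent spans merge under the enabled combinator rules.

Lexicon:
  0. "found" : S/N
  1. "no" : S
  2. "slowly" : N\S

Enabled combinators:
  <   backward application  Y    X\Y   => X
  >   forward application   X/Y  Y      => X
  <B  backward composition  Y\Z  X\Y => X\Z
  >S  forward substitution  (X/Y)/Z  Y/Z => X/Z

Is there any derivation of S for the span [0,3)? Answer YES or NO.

[0,3] S   >
  [0,1] "found" : S/N
  [1,3] N   <
    [1,2] "no" : S
    [2,3] "slowly" : N\S

YES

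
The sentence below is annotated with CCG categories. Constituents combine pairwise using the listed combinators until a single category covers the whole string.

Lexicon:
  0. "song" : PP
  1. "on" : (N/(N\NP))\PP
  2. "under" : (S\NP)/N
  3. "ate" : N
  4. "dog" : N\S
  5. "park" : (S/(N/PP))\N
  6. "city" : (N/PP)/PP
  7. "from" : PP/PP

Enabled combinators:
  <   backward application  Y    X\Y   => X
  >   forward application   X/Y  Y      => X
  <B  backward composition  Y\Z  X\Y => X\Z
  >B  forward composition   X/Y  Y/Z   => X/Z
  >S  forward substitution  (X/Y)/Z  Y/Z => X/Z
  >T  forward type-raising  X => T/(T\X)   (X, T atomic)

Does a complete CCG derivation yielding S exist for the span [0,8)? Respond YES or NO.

YES

[0,8] S   >
  [0,6] S/(N/PP)   <
    [0,5] N   >
      [0,2] N/(N\NP)   <
        [0,1] "song" : PP
        [1,2] "on" : (N/(N\NP))\PP
      [2,5] N\NP   <B
        [2,4] S\NP   >
          [2,3] "under" : (S\NP)/N
          [3,4] "ate" : N
        [4,5] "dog" : N\S
    [5,6] "park" : (S/(N/PP))\N
  [6,8] N/PP   >S
    [6,7] "city" : (N/PP)/PP
    [7,8] "from" : PP/PP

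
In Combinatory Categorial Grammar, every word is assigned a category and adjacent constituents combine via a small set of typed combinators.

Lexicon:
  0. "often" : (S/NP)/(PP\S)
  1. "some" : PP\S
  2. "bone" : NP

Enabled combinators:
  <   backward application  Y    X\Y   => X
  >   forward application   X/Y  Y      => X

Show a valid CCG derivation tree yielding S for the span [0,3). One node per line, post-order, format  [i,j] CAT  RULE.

[0,3] S   >
  [0,2] S/NP   >
    [0,1] "often" : (S/NP)/(PP\S)
    [1,2] "some" : PP\S
  [2,3] "bone" : NP

[0,1] (S/NP)/(PP\S)  lex  "often"
[1,2] PP\S  lex  "some"
[0,2] S/NP  >  k=1
[2,3] NP  lex  "bone"
[0,3] S  >  k=2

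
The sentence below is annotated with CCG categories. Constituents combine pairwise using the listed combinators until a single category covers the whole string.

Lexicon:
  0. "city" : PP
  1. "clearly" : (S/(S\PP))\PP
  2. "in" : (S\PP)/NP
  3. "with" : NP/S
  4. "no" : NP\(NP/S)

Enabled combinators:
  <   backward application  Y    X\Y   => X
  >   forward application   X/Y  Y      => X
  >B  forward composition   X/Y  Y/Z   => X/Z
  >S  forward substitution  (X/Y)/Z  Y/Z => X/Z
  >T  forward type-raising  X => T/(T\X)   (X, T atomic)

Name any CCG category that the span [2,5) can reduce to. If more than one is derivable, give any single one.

S\PP

[0,5] S   >
  [0,2] S/(S\PP)   <
    [0,1] "city" : PP
    [1,2] "clearly" : (S/(S\PP))\PP
  [2,5] S\PP   >
    [2,3] "in" : (S\PP)/NP
    [3,5] NP   <
      [3,4] "with" : NP/S
      [4,5] "no" : NP\(NP/S)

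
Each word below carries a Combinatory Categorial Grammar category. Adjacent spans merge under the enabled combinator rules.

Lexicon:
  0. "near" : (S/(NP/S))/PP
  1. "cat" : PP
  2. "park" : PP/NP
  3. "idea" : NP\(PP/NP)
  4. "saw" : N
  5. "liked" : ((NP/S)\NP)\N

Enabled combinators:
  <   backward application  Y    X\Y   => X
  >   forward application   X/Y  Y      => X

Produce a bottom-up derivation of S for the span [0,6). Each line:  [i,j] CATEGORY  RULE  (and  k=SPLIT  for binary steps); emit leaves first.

[0,6] S   >
  [0,2] S/(NP/S)   >
    [0,1] "near" : (S/(NP/S))/PP
    [1,2] "cat" : PP
  [2,6] NP/S   <
    [2,4] NP   <
      [2,3] "park" : PP/NP
      [3,4] "idea" : NP\(PP/NP)
    [4,6] (NP/S)\NP   <
      [4,5] "saw" : N
      [5,6] "liked" : ((NP/S)\NP)\N

[0,1] (S/(NP/S))/PP  lex  "near"
[1,2] PP  lex  "cat"
[0,2] S/(NP/S)  >  k=1
[2,3] PP/NP  lex  "park"
[3,4] NP\(PP/NP)  lex  "idea"
[2,4] NP  <  k=3
[4,5] N  lex  "saw"
[5,6] ((NP/S)\NP)\N  lex  "liked"
[4,6] (NP/S)\NP  <  k=5
[2,6] NP/S  <  k=4
[0,6] S  >  k=2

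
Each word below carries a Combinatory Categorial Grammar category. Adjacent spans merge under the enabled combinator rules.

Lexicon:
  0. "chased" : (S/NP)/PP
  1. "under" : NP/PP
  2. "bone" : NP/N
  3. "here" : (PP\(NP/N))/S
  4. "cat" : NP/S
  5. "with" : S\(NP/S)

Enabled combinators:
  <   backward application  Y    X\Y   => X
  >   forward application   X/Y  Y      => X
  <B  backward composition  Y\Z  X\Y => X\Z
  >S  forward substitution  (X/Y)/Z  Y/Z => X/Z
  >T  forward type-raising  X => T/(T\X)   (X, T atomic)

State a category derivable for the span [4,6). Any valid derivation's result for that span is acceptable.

[0,6] S   >
  [0,2] S/PP   >S
    [0,1] "chased" : (S/NP)/PP
    [1,2] "under" : NP/PP
  [2,6] PP   <
    [2,3] "bone" : NP/N
    [3,6] PP\(NP/N)   >
      [3,4] "here" : (PP\(NP/N))/S
      [4,6] S   <
        [4,5] "cat" : NP/S
        [5,6] "with" : S\(NP/S)

S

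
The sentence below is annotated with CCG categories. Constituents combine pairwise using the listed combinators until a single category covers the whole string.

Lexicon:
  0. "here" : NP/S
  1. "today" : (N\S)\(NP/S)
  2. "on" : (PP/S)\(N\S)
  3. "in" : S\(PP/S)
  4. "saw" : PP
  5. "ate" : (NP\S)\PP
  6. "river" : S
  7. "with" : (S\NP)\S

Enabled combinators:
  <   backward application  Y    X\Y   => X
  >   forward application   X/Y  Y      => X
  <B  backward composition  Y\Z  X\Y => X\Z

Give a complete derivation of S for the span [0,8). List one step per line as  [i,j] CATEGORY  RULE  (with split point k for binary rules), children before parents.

[0,8] S   <
  [0,6] NP   <
    [0,4] S   <
      [0,3] PP/S   <
        [0,2] N\S   <
          [0,1] "here" : NP/S
          [1,2] "today" : (N\S)\(NP/S)
        [2,3] "on" : (PP/S)\(N\S)
      [3,4] "in" : S\(PP/S)
    [4,6] NP\S   <
      [4,5] "saw" : PP
      [5,6] "ate" : (NP\S)\PP
  [6,8] S\NP   <
    [6,7] "river" : S
    [7,8] "with" : (S\NP)\S

[0,1] NP/S  lex  "here"
[1,2] (N\S)\(NP/S)  lex  "today"
[0,2] N\S  <  k=1
[2,3] (PP/S)\(N\S)  lex  "on"
[0,3] PP/S  <  k=2
[3,4] S\(PP/S)  lex  "in"
[0,4] S  <  k=3
[4,5] PP  lex  "saw"
[5,6] (NP\S)\PP  lex  "ate"
[4,6] NP\S  <  k=5
[0,6] NP  <  k=4
[6,7] S  lex  "river"
[7,8] (S\NP)\S  lex  "with"
[6,8] S\NP  <  k=7
[0,8] S  <  k=6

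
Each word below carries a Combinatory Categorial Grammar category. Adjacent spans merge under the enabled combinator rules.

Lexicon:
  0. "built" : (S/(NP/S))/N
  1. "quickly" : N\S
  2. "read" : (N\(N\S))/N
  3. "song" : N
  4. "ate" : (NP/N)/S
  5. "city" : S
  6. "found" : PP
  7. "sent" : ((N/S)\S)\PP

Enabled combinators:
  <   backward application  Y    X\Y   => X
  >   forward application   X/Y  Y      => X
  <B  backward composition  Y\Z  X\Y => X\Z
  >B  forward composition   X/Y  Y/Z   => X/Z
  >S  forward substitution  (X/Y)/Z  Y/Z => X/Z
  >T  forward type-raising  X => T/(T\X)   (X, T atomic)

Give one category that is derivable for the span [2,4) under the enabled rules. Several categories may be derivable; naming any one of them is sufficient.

N\(N\S)

[0,8] S   >
  [0,4] S/(NP/S)   >
    [0,1] "built" : (S/(NP/S))/N
    [1,4] N   <
      [1,2] "quickly" : N\S
      [2,4] N\(N\S)   >
        [2,3] "read" : (N\(N\S))/N
        [3,4] "song" : N
  [4,8] NP/S   >S
    [4,5] "ate" : (NP/N)/S
    [5,8] N/S   <
      [5,6] "city" : S
      [6,8] (N/S)\S   <
        [6,7] "found" : PP
        [7,8] "sent" : ((N/S)\S)\PP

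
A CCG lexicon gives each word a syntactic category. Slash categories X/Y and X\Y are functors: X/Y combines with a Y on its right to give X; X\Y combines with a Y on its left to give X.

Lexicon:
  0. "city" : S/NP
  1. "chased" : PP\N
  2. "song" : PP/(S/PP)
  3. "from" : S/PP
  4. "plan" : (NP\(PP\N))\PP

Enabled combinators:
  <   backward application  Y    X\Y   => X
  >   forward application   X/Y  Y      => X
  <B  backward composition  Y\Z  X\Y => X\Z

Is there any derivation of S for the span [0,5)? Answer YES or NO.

[0,5] S   >
  [0,1] "city" : S/NP
  [1,5] NP   <
    [1,2] "chased" : PP\N
    [2,5] NP\(PP\N)   <
      [2,4] PP   >
        [2,3] "song" : PP/(S/PP)
        [3,4] "from" : S/PP
      [4,5] "plan" : (NP\(PP\N))\PP

YES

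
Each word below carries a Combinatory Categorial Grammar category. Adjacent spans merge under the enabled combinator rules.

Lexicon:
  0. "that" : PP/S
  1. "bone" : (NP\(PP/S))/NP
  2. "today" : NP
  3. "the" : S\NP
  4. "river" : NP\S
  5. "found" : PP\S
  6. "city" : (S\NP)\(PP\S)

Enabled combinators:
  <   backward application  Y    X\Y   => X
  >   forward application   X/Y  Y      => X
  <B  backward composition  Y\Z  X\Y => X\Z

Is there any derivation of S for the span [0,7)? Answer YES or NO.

YES

[0,7] S   <
  [0,5] NP   <
    [0,4] S   <
      [0,3] NP   <
        [0,1] "that" : PP/S
        [1,3] NP\(PP/S)   >
          [1,2] "bone" : (NP\(PP/S))/NP
          [2,3] "today" : NP
      [3,4] "the" : S\NP
    [4,5] "river" : NP\S
  [5,7] S\NP   <
    [5,6] "found" : PP\S
    [6,7] "city" : (S\NP)\(PP\S)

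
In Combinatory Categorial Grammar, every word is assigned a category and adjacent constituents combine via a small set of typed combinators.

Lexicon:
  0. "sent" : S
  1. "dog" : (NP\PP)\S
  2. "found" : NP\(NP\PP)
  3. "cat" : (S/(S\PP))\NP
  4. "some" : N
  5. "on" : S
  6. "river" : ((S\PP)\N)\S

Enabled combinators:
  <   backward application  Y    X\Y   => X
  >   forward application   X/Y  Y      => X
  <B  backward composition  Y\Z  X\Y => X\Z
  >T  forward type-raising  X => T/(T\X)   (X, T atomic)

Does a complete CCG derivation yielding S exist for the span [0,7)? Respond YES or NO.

YES

[0,7] S   >
  [0,4] S/(S\PP)   <
    [0,3] NP   <
      [0,2] NP\PP   <
        [0,1] "sent" : S
        [1,2] "dog" : (NP\PP)\S
      [2,3] "found" : NP\(NP\PP)
    [3,4] "cat" : (S/(S\PP))\NP
  [4,7] S\PP   <
    [4,5] "some" : N
    [5,7] (S\PP)\N   <
      [5,6] "on" : S
      [6,7] "river" : ((S\PP)\N)\S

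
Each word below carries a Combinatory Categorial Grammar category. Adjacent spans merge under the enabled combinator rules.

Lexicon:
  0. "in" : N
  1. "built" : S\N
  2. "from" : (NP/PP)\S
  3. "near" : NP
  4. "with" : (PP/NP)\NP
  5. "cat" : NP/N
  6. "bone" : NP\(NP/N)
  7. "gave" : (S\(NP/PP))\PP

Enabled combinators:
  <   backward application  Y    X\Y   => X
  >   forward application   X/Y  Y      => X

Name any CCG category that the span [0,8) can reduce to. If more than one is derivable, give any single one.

S

[0,8] S   <
  [0,3] NP/PP   <
    [0,2] S   <
      [0,1] "in" : N
      [1,2] "built" : S\N
    [2,3] "from" : (NP/PP)\S
  [3,8] S\(NP/PP)   <
    [3,7] PP   >
      [3,5] PP/NP   <
        [3,4] "near" : NP
        [4,5] "with" : (PP/NP)\NP
      [5,7] NP   <
        [5,6] "cat" : NP/N
        [6,7] "bone" : NP\(NP/N)
    [7,8] "gave" : (S\(NP/PP))\PP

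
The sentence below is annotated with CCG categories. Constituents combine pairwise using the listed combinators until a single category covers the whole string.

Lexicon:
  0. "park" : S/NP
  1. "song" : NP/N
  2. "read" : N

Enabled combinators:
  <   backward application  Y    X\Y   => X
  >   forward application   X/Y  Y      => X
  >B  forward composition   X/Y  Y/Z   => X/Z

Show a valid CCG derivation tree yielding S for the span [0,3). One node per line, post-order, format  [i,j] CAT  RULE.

[0,1] S/NP  lex  "park"
[1,2] NP/N  lex  "song"
[0,2] S/N  >B  k=1
[2,3] N  lex  "read"
[0,3] S  >  k=2

[0,3] S   >
  [0,2] S/N   >B
    [0,1] "park" : S/NP
    [1,2] "song" : NP/N
  [2,3] "read" : N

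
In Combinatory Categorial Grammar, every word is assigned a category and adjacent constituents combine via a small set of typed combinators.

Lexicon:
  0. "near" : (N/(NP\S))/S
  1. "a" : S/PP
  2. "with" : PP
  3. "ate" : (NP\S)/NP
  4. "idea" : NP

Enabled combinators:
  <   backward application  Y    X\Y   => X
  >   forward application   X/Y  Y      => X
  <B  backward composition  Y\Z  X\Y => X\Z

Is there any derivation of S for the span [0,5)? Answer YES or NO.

NO

(N/(NP\S))/S S/PP PP (NP\S)/NP NP
CKY chart[0,5] = {N}; S ∉ chart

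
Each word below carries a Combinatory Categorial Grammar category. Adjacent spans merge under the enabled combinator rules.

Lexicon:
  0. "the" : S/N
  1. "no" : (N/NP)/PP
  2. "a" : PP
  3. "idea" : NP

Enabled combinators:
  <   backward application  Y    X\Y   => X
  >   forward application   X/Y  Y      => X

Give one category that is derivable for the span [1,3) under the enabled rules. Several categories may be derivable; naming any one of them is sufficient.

N/NP

[0,4] S   >
  [0,1] "the" : S/N
  [1,4] N   >
    [1,3] N/NP   >
      [1,2] "no" : (N/NP)/PP
      [2,3] "a" : PP
    [3,4] "idea" : NP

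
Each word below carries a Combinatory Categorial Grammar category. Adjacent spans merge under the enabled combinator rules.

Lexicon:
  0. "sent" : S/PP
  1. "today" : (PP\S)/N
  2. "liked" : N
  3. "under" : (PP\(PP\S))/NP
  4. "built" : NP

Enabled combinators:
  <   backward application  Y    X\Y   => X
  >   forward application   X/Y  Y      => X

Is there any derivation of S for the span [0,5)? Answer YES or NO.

[0,5] S   >
  [0,1] "sent" : S/PP
  [1,5] PP   <
    [1,3] PP\S   >
      [1,2] "today" : (PP\S)/N
      [2,3] "liked" : N
    [3,5] PP\(PP\S)   >
      [3,4] "under" : (PP\(PP\S))/NP
      [4,5] "built" : NP

YES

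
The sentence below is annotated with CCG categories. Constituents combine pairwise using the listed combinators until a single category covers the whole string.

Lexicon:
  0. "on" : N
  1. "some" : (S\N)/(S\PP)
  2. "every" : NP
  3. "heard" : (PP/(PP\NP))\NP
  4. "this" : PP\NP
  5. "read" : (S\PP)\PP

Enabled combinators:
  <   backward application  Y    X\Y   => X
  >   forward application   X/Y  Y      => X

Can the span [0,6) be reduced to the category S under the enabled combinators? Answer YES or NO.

YES

[0,6] S   <
  [0,1] "on" : N
  [1,6] S\N   >
    [1,2] "some" : (S\N)/(S\PP)
    [2,6] S\PP   <
      [2,5] PP   >
        [2,4] PP/(PP\NP)   <
          [2,3] "every" : NP
          [3,4] "heard" : (PP/(PP\NP))\NP
        [4,5] "this" : PP\NP
      [5,6] "read" : (S\PP)\PP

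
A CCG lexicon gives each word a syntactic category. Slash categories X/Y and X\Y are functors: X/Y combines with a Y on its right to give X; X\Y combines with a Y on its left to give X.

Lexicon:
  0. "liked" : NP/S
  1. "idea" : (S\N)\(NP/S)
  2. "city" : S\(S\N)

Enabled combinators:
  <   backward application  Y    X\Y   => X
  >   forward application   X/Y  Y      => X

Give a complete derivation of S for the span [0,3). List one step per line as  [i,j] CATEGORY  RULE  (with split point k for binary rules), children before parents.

[0,3] S   <
  [0,2] S\N   <
    [0,1] "liked" : NP/S
    [1,2] "idea" : (S\N)\(NP/S)
  [2,3] "city" : S\(S\N)

[0,1] NP/S  lex  "liked"
[1,2] (S\N)\(NP/S)  lex  "idea"
[0,2] S\N  <  k=1
[2,3] S\(S\N)  lex  "city"
[0,3] S  <  k=2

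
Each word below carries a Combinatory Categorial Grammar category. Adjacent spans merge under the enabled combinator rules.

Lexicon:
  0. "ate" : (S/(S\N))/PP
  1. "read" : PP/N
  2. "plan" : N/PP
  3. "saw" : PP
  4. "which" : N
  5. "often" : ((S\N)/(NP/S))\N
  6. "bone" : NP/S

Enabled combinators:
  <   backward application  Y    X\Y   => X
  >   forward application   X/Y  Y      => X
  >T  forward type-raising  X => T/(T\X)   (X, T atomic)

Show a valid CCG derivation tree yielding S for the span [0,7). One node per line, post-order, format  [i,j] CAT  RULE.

[0,7] S   >
  [0,4] S/(S\N)   >
    [0,1] "ate" : (S/(S\N))/PP
    [1,4] PP   >
      [1,2] "read" : PP/N
      [2,4] N   >
        [2,3] "plan" : N/PP
        [3,4] "saw" : PP
  [4,7] S\N   >
    [4,6] (S\N)/(NP/S)   <
      [4,5] "which" : N
      [5,6] "often" : ((S\N)/(NP/S))\N
    [6,7] "bone" : NP/S

[0,1] (S/(S\N))/PP  lex  "ate"
[1,2] PP/N  lex  "read"
[2,3] N/PP  lex  "plan"
[3,4] PP  lex  "saw"
[2,4] N  >  k=3
[1,4] PP  >  k=2
[0,4] S/(S\N)  >  k=1
[4,5] N  lex  "which"
[5,6] ((S\N)/(NP/S))\N  lex  "often"
[4,6] (S\N)/(NP/S)  <  k=5
[6,7] NP/S  lex  "bone"
[4,7] S\N  >  k=6
[0,7] S  >  k=4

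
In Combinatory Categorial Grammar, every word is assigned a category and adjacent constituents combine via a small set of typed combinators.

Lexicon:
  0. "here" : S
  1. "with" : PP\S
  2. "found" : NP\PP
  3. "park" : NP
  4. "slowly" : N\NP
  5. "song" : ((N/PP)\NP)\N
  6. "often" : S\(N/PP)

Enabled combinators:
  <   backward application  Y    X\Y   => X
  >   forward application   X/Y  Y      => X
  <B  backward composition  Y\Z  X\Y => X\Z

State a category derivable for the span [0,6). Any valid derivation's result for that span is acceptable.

[0,7] S   <
  [0,6] N/PP   <
    [0,3] NP   <
      [0,2] PP   <
        [0,1] "here" : S
        [1,2] "with" : PP\S
      [2,3] "found" : NP\PP
    [3,6] (N/PP)\NP   <
      [3,5] N   <
        [3,4] "park" : NP
        [4,5] "slowly" : N\NP
      [5,6] "song" : ((N/PP)\NP)\N
  [6,7] "often" : S\(N/PP)

N/PP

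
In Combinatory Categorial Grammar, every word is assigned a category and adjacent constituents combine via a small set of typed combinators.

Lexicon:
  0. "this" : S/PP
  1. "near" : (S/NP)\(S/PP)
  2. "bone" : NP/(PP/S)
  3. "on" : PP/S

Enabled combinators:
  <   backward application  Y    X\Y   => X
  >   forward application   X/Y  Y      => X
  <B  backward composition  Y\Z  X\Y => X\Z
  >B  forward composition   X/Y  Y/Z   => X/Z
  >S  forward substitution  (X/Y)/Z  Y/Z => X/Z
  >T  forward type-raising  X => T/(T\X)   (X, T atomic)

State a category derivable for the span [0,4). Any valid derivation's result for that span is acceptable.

[0,4] S   >
  [0,2] S/NP   <
    [0,1] "this" : S/PP
    [1,2] "near" : (S/NP)\(S/PP)
  [2,4] NP   >
    [2,3] "bone" : NP/(PP/S)
    [3,4] "on" : PP/S

S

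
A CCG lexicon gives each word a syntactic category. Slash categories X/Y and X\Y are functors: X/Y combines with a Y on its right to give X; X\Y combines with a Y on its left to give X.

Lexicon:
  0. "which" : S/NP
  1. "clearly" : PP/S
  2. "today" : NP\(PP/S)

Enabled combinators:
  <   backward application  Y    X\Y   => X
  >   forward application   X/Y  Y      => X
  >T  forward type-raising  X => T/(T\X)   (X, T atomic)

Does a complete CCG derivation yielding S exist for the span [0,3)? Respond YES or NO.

[0,3] S   >
  [0,1] "which" : S/NP
  [1,3] NP   <
    [1,2] "clearly" : PP/S
    [2,3] "today" : NP\(PP/S)

YES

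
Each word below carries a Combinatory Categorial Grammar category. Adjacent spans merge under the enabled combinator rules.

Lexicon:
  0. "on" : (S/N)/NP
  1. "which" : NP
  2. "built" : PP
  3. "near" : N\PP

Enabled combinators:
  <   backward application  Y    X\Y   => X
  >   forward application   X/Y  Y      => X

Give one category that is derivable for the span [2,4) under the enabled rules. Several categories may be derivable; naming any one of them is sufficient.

[0,4] S   >
  [0,2] S/N   >
    [0,1] "on" : (S/N)/NP
    [1,2] "which" : NP
  [2,4] N   <
    [2,3] "built" : PP
    [3,4] "near" : N\PP

N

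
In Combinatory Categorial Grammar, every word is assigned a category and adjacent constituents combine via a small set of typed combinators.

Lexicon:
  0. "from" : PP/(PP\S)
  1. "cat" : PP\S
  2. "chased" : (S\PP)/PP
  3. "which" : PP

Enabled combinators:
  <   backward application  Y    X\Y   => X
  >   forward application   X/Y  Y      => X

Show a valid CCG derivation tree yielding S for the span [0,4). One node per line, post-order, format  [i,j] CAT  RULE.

[0,4] S   <
  [0,2] PP   >
    [0,1] "from" : PP/(PP\S)
    [1,2] "cat" : PP\S
  [2,4] S\PP   >
    [2,3] "chased" : (S\PP)/PP
    [3,4] "which" : PP

[0,1] PP/(PP\S)  lex  "from"
[1,2] PP\S  lex  "cat"
[0,2] PP  >  k=1
[2,3] (S\PP)/PP  lex  "chased"
[3,4] PP  lex  "which"
[2,4] S\PP  >  k=3
[0,4] S  <  k=2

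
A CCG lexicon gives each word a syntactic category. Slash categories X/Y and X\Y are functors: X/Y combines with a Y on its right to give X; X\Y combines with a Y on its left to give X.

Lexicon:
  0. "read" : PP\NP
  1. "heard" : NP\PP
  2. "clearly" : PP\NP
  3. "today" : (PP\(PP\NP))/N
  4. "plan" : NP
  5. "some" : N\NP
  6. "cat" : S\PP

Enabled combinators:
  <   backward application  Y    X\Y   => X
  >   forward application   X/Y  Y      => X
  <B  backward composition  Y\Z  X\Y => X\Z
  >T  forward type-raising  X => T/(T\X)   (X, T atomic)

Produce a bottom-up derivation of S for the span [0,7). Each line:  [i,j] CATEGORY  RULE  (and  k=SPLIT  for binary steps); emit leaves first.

[0,7] S   <
  [0,6] PP   <
    [0,3] PP\NP   <B
      [0,1] "read" : PP\NP
      [1,3] PP\PP   <B
        [1,2] "heard" : NP\PP
        [2,3] "clearly" : PP\NP
    [3,6] PP\(PP\NP)   >
      [3,4] "today" : (PP\(PP\NP))/N
      [4,6] N   <
        [4,5] "plan" : NP
        [5,6] "some" : N\NP
  [6,7] "cat" : S\PP

[0,1] PP\NP  lex  "read"
[1,2] NP\PP  lex  "heard"
[2,3] PP\NP  lex  "clearly"
[1,3] PP\PP  <B  k=2
[0,3] PP\NP  <B  k=1
[3,4] (PP\(PP\NP))/N  lex  "today"
[4,5] NP  lex  "plan"
[5,6] N\NP  lex  "some"
[4,6] N  <  k=5
[3,6] PP\(PP\NP)  >  k=4
[0,6] PP  <  k=3
[6,7] S\PP  lex  "cat"
[0,7] S  <  k=6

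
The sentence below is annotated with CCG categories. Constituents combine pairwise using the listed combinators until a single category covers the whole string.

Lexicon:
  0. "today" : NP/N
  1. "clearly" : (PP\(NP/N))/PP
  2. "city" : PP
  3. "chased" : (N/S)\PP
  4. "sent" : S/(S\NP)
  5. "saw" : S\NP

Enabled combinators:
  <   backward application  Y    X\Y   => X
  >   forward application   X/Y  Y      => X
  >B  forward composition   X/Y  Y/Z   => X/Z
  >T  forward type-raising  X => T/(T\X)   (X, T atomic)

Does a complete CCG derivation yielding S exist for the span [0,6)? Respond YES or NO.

NP/N (PP\(NP/N))/PP PP (N/S)\PP S/(S\NP) S\NP
CKY chart[0,6] = {N, N/(N\N), N/(S\S), NP/(NP\N), PP/(PP\N), S/(S\N)}; S ∉ chart

NO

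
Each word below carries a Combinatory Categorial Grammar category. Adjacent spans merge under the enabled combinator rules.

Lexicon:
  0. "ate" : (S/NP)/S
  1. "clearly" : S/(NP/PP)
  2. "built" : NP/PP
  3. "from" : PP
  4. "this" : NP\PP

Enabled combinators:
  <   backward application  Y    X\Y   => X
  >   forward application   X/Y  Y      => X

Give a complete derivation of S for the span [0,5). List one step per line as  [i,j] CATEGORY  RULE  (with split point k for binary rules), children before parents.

[0,5] S   >
  [0,3] S/NP   >
    [0,1] "ate" : (S/NP)/S
    [1,3] S   >
      [1,2] "clearly" : S/(NP/PP)
      [2,3] "built" : NP/PP
  [3,5] NP   <
    [3,4] "from" : PP
    [4,5] "this" : NP\PP

[0,1] (S/NP)/S  lex  "ate"
[1,2] S/(NP/PP)  lex  "clearly"
[2,3] NP/PP  lex  "built"
[1,3] S  >  k=2
[0,3] S/NP  >  k=1
[3,4] PP  lex  "from"
[4,5] NP\PP  lex  "this"
[3,5] NP  <  k=4
[0,5] S  >  k=3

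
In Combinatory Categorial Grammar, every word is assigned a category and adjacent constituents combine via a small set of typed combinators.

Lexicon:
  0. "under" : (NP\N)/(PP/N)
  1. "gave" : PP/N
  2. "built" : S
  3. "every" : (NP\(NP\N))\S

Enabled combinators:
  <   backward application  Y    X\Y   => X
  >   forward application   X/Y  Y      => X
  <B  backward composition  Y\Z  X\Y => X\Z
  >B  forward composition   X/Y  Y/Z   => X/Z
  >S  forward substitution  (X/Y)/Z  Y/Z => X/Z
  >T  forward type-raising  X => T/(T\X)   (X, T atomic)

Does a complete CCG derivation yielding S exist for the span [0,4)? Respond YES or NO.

(NP\N)/(PP/N) PP/N S (NP\(NP\N))\S
CKY chart[0,4] = {N/(N\NP), NP, NP/(NP\NP), PP/(PP\NP), S/(S\NP)}; S ∉ chart

NO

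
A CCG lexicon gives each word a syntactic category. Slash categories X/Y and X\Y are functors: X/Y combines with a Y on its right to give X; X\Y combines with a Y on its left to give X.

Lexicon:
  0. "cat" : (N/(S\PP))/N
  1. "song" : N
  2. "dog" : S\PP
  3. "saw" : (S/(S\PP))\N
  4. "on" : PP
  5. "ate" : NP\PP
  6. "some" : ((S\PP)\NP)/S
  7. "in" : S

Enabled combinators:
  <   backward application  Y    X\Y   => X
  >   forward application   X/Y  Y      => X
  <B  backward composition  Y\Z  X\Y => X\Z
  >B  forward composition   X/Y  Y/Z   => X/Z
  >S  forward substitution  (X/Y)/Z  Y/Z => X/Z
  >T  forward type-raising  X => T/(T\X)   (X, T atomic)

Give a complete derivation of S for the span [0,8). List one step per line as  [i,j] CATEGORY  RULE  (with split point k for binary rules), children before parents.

[0,8] S   >
  [0,4] S/(S\PP)   <
    [0,3] N   >
      [0,2] N/(S\PP)   >
        [0,1] "cat" : (N/(S\PP))/N
        [1,2] "song" : N
      [2,3] "dog" : S\PP
    [3,4] "saw" : (S/(S\PP))\N
  [4,8] S\PP   <
    [4,6] NP   >
      [4,5] NP/(NP\PP)   >T
        [4,5] "on" : PP
      [5,6] "ate" : NP\PP
    [6,8] (S\PP)\NP   >
      [6,7] "some" : ((S\PP)\NP)/S
      [7,8] "in" : S

[0,1] (N/(S\PP))/N  lex  "cat"
[1,2] N  lex  "song"
[0,2] N/(S\PP)  >  k=1
[2,3] S\PP  lex  "dog"
[0,3] N  >  k=2
[3,4] (S/(S\PP))\N  lex  "saw"
[0,4] S/(S\PP)  <  k=3
[4,5] PP  lex  "on"
[4,5] NP/(NP\PP)  >T
[5,6] NP\PP  lex  "ate"
[4,6] NP  >  k=5
[6,7] ((S\PP)\NP)/S  lex  "some"
[7,8] S  lex  "in"
[6,8] (S\PP)\NP  >  k=7
[4,8] S\PP  <  k=6
[0,8] S  >  k=4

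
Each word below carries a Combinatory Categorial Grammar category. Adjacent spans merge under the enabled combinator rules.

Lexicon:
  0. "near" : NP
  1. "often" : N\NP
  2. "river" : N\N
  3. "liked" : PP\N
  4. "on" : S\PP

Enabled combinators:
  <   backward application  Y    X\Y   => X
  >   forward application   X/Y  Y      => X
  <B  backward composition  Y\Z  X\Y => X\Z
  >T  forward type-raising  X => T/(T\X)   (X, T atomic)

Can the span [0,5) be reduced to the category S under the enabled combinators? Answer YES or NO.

[0,5] S   <
  [0,4] PP   <
    [0,2] N   <
      [0,1] "near" : NP
      [1,2] "often" : N\NP
    [2,4] PP\N   <B
      [2,3] "river" : N\N
      [3,4] "liked" : PP\N
  [4,5] "on" : S\PP

YES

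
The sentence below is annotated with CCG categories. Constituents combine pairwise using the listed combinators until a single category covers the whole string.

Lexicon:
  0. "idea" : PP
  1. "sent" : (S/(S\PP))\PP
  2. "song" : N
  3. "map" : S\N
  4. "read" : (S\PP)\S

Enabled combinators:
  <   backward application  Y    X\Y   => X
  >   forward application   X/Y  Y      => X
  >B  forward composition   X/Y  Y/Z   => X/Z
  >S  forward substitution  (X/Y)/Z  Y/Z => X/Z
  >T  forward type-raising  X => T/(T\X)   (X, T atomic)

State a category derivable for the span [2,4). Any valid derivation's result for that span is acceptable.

[0,5] S   >
  [0,2] S/(S\PP)   <
    [0,1] "idea" : PP
    [1,2] "sent" : (S/(S\PP))\PP
  [2,5] S\PP   <
    [2,4] S   >
      [2,3] S/(S\N)   >T
        [2,3] "song" : N
      [3,4] "map" : S\N
    [4,5] "read" : (S\PP)\S

S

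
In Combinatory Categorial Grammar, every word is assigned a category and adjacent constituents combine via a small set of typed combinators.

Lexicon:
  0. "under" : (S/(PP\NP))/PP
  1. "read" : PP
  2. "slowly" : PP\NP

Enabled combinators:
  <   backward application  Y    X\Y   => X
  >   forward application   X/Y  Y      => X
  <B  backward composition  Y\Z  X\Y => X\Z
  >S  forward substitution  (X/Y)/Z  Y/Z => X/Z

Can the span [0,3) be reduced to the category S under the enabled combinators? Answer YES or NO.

YES

[0,3] S   >
  [0,2] S/(PP\NP)   >
    [0,1] "under" : (S/(PP\NP))/PP
    [1,2] "read" : PP
  [2,3] "slowly" : PP\NP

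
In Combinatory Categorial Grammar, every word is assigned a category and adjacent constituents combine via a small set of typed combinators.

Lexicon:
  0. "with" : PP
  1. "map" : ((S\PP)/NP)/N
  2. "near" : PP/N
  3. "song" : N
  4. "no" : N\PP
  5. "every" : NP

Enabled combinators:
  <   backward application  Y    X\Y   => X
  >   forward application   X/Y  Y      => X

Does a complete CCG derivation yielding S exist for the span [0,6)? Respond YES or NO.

YES

[0,6] S   <
  [0,1] "with" : PP
  [1,6] S\PP   >
    [1,5] (S\PP)/NP   >
      [1,2] "map" : ((S\PP)/NP)/N
      [2,5] N   <
        [2,4] PP   >
          [2,3] "near" : PP/N
          [3,4] "song" : N
        [4,5] "no" : N\PP
    [5,6] "every" : NP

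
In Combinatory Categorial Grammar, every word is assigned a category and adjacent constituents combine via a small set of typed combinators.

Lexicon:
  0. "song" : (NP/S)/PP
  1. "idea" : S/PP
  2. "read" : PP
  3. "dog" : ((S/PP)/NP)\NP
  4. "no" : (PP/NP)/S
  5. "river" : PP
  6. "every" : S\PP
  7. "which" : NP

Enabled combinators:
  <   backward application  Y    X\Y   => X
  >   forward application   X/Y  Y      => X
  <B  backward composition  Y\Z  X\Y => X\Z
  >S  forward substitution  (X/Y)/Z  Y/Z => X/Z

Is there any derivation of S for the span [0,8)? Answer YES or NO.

[0,8] S   >
  [0,7] S/NP   >S
    [0,4] (S/PP)/NP   <
      [0,3] NP   >
        [0,2] NP/PP   >S
          [0,1] "song" : (NP/S)/PP
          [1,2] "idea" : S/PP
        [2,3] "read" : PP
      [3,4] "dog" : ((S/PP)/NP)\NP
    [4,7] PP/NP   >
      [4,5] "no" : (PP/NP)/S
      [5,7] S   <
        [5,6] "river" : PP
        [6,7] "every" : S\PP
  [7,8] "which" : NP

YES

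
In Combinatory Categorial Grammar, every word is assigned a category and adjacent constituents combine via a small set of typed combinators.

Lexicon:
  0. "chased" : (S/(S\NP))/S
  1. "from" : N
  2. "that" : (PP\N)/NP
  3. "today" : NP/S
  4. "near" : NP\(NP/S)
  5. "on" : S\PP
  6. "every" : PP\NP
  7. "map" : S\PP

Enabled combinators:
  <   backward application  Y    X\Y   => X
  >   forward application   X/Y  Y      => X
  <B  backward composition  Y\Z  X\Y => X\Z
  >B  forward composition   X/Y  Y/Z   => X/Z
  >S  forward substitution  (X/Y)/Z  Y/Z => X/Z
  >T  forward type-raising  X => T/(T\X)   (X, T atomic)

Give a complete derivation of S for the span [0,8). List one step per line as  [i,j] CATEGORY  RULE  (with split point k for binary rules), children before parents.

[0,8] S   >
  [0,6] S/(S\NP)   >
    [0,1] "chased" : (S/(S\NP))/S
    [1,6] S   <
      [1,5] PP   <
        [1,2] "from" : N
        [2,5] PP\N   >
          [2,3] "that" : (PP\N)/NP
          [3,5] NP   <
            [3,4] "today" : NP/S
            [4,5] "near" : NP\(NP/S)
      [5,6] "on" : S\PP
  [6,8] S\NP   <B
    [6,7] "every" : PP\NP
    [7,8] "map" : S\PP

[0,1] (S/(S\NP))/S  lex  "chased"
[1,2] N  lex  "from"
[2,3] (PP\N)/NP  lex  "that"
[3,4] NP/S  lex  "today"
[4,5] NP\(NP/S)  lex  "near"
[3,5] NP  <  k=4
[2,5] PP\N  >  k=3
[1,5] PP  <  k=2
[5,6] S\PP  lex  "on"
[1,6] S  <  k=5
[0,6] S/(S\NP)  >  k=1
[6,7] PP\NP  lex  "every"
[7,8] S\PP  lex  "map"
[6,8] S\NP  <B  k=7
[0,8] S  >  k=6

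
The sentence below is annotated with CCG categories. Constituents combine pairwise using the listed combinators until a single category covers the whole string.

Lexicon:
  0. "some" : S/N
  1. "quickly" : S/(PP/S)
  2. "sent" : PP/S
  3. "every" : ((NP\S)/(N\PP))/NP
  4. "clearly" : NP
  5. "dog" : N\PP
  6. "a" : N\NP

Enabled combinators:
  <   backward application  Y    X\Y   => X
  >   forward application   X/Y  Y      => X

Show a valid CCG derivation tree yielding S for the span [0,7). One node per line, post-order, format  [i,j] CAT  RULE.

[0,7] S   >
  [0,1] "some" : S/N
  [1,7] N   <
    [1,6] NP   <
      [1,3] S   >
        [1,2] "quickly" : S/(PP/S)
        [2,3] "sent" : PP/S
      [3,6] NP\S   >
        [3,5] (NP\S)/(N\PP)   >
          [3,4] "every" : ((NP\S)/(N\PP))/NP
          [4,5] "clearly" : NP
        [5,6] "dog" : N\PP
    [6,7] "a" : N\NP

[0,1] S/N  lex  "some"
[1,2] S/(PP/S)  lex  "quickly"
[2,3] PP/S  lex  "sent"
[1,3] S  >  k=2
[3,4] ((NP\S)/(N\PP))/NP  lex  "every"
[4,5] NP  lex  "clearly"
[3,5] (NP\S)/(N\PP)  >  k=4
[5,6] N\PP  lex  "dog"
[3,6] NP\S  >  k=5
[1,6] NP  <  k=3
[6,7] N\NP  lex  "a"
[1,7] N  <  k=6
[0,7] S  >  k=1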